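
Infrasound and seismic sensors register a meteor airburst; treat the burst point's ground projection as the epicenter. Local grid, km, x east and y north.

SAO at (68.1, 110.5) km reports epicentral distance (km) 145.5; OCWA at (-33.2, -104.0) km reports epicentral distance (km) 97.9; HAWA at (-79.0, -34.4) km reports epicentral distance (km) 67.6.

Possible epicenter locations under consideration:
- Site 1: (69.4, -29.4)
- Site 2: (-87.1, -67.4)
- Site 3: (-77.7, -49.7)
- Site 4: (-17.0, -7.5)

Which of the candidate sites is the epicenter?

Site 4

For each candidate, compare |candidate − station| to the reported distance:
Site 1: residuals SAO 5.6, OCWA 29.0, HAWA 80.9 → max 80.9 km
Site 2: residuals SAO 90.6, OCWA 32.7, HAWA 33.6 → max 90.6 km
Site 3: residuals SAO 71.1, OCWA 27.7, HAWA 52.2 → max 71.1 km
Site 4: residuals SAO 0.0, OCWA 0.0, HAWA 0.0 → max 0.0 km
Only Site 4 has all residuals ≈ 0.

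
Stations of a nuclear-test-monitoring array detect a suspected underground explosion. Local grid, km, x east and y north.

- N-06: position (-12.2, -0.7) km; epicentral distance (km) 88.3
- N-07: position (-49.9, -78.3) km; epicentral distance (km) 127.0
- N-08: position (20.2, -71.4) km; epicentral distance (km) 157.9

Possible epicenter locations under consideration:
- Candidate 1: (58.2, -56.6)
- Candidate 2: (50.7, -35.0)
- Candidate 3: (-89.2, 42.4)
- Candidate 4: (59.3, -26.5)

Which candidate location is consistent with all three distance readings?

Candidate 3

For each candidate, compare |candidate − station| to the reported distance:
Candidate 1: residuals N-06 1.6, N-07 16.7, N-08 117.1 → max 117.1 km
Candidate 2: residuals N-06 16.7, N-07 17.5, N-08 110.4 → max 110.4 km
Candidate 3: residuals N-06 0.1, N-07 0.1, N-08 0.0 → max 0.1 km
Candidate 4: residuals N-06 12.3, N-07 6.1, N-08 98.4 → max 98.4 km
Only Candidate 3 has all residuals ≈ 0.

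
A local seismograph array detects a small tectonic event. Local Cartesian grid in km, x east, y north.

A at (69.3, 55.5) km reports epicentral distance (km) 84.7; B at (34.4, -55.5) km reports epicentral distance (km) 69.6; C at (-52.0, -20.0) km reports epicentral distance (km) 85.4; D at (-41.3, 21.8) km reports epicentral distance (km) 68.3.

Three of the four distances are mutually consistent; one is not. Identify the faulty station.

A

Solve using three stations at a time. Using B, C, D (subtract circle equations pairwise → linear system) gives (x, y) ≈ (26.5, 13.6).
Distances from that point to each station vs reported:
  A: calculated 59.9 vs reported 84.7 → residual 24.8 km
  B: calculated 69.6 vs reported 69.6 → residual 0.0 km
  C: calculated 85.4 vs reported 85.4 → residual 0.0 km
  D: calculated 68.3 vs reported 68.3 → residual 0.0 km
B, C, D are mutually consistent (residuals ≈ 0); A is off by 24.8 km.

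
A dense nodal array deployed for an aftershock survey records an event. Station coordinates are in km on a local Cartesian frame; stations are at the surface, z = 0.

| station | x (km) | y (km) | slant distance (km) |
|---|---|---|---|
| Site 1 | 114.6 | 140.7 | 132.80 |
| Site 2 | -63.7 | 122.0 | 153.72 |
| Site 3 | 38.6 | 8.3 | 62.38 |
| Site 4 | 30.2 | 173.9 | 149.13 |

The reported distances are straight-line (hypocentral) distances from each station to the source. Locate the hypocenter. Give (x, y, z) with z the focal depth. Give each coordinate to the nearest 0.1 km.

Each station gives a sphere (x−x_i)² + (y−y_i)² + z² = d_i² (stations at z=0).
Subtracting the Site 1 sphere from Site 2 and Site 3: z² cancels, leaving linear equations in x and y:
-356.6 x − 37.4 y = -19981.96
-152.0 x − 264.8 y = -17626.22
Solving: x ≈ 52.196, y ≈ 36.603 km (keep extra digits for the depth step; rounded: 52.2, 36.6).
Then from the Site 1 sphere: z² = 132.80² − (x − 114.6)² − (y − 140.7)² with x = 52.196, y = 36.603, so z ≈ 53.902 ≈ 53.9 km.

x ≈ 52.2 km, y ≈ 36.6 km, depth ≈ 53.9 km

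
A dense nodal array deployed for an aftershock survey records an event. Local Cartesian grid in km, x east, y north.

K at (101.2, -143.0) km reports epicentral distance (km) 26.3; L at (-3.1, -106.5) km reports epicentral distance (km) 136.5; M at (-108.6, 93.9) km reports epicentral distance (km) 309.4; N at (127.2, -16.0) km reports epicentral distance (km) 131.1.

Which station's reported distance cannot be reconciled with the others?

Solve using three stations at a time. Using K, L, N (subtract circle equations pairwise → linear system) gives (x, y) ≈ (127.2, -147.1).
Distances from that point to each station vs reported:
  K: calculated 26.4 vs reported 26.3 → residual 0.1 km
  L: calculated 136.5 vs reported 136.5 → residual 0.0 km
  M: calculated 337.2 vs reported 309.4 → residual 27.8 km
  N: calculated 131.1 vs reported 131.1 → residual 0.0 km
K, L, N are mutually consistent (residuals ≈ 0); M is off by 27.8 km.

M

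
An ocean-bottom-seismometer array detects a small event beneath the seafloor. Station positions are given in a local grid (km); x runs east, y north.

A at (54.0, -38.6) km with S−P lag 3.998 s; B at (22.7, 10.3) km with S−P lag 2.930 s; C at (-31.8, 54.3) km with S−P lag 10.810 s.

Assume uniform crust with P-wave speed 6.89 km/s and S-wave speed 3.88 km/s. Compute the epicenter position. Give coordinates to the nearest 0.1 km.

Distance from S−P lag: d = Δt · v_P v_S / (v_P − v_S) = Δt · (6.89·3.88)/(6.89−3.88) ≈ 8.8815·Δt.
So d_A = 35.51, d_B = 26.02, d_C = 96.01 km.
Circle about each station: (x − 54.0)² + (y + 38.6)² = 35.51²; (x − 22.7)² + (y − 10.3)² = 26.02²; (x + 31.8)² + (y − 54.3)² = 96.01².
Subtracting pairs of circle equations eliminates x²+y² and gives linear equations (the radical axes):
-62.6 x + 97.8 y = -3200.66
-171.6 x + 185.8 y = -8403.19
Solving the 2×2 system: x ≈ 44.1, y ≈ -4.5 km.
Check against A (with the unrounded x, y): √((x − 54.0)²+(y + 38.6)²) = 35.51 ≈ 35.51 km. ✓

(44.1, -4.5)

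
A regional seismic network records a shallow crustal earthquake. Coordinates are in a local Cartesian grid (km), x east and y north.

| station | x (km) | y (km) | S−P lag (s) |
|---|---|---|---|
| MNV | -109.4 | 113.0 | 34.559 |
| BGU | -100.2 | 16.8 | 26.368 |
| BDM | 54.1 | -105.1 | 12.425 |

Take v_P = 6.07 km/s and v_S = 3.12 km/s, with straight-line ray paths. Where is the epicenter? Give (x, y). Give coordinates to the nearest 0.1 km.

(63.6, -25.9)

Distance from S−P lag: d = Δt · v_P v_S / (v_P − v_S) = Δt · (6.07·3.12)/(6.07−3.12) ≈ 6.4198·Δt.
So d_MNV = 221.86, d_BGU = 169.28, d_BDM = 79.77 km.
Circle about each station: (x + 109.4)² + (y − 113.0)² = 221.86²; (x + 100.2)² + (y − 16.8)² = 169.28²; (x − 54.1)² + (y + 105.1)² = 79.77².
Subtracting pairs of circle equations eliminates x²+y² and gives linear equations (the radical axes):
18.4 x − 192.4 y = 6151.06
327.0 x − 436.2 y = 32094.07
Solving the 2×2 system: x ≈ 63.6, y ≈ -25.9 km.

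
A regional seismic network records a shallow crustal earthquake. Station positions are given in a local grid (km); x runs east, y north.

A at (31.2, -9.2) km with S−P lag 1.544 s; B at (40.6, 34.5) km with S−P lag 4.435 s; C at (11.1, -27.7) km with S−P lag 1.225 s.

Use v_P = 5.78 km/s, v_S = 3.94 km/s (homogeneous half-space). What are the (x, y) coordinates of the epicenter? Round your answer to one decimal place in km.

Distance from S−P lag: d = Δt · v_P v_S / (v_P − v_S) = Δt · (5.78·3.94)/(5.78−3.94) ≈ 12.3767·Δt.
So d_A = 19.11, d_B = 54.89, d_C = 15.16 km.
Circle about each station: (x − 31.2)² + (y + 9.2)² = 19.11²; (x − 40.6)² + (y − 34.5)² = 54.89²; (x − 11.1)² + (y + 27.7)² = 15.16².
Subtracting the A equation from the B and C equations removes the quadratic terms:
18.8 x + 87.4 y = -867.19
-40.2 x − 37.0 y = -32.21
Solving the 2×2 system: x ≈ 12.4, y ≈ -12.6 km.
Check against A (with the unrounded x, y): √((x − 31.2)²+(y + 9.2)²) = 19.12 ≈ 19.11 km. ✓

12.4 km east, -12.6 km north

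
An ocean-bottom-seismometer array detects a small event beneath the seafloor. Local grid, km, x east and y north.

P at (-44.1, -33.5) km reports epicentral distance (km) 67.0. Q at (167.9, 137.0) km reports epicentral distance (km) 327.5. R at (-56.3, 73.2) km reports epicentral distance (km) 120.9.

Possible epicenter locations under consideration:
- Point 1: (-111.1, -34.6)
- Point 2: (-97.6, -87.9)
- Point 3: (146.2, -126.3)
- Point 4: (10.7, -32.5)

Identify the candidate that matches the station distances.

For each candidate, compare |candidate − station| to the reported distance:
Point 1: residuals P 0.0, Q 0.0, R 0.0 → max 0.0 km
Point 2: residuals P 9.3, Q 20.5, R 45.4 → max 45.4 km
Point 3: residuals P 144.7, Q 63.3, R 163.4 → max 163.4 km
Point 4: residuals P 12.2, Q 96.3, R 4.2 → max 96.3 km
Only Point 1 has all residuals ≈ 0.

Point 1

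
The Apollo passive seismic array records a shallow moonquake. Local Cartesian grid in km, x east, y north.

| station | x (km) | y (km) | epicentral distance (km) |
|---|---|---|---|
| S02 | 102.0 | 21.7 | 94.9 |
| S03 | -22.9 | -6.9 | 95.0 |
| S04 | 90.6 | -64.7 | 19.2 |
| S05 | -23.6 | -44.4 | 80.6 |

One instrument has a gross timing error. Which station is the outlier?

S04

Solve using three stations at a time. Using S02, S03, S05 (subtract circle equations pairwise → linear system) gives (x, y) ≈ (55.2, -60.8).
Distances from that point to each station vs reported:
  S02: calculated 94.9 vs reported 94.9 → residual 0.0 km
  S03: calculated 95.0 vs reported 95.0 → residual 0.0 km
  S04: calculated 35.6 vs reported 19.2 → residual 16.4 km
  S05: calculated 80.5 vs reported 80.6 → residual 0.1 km
S02, S03, S05 are mutually consistent (residuals ≈ 0); S04 is off by 16.4 km.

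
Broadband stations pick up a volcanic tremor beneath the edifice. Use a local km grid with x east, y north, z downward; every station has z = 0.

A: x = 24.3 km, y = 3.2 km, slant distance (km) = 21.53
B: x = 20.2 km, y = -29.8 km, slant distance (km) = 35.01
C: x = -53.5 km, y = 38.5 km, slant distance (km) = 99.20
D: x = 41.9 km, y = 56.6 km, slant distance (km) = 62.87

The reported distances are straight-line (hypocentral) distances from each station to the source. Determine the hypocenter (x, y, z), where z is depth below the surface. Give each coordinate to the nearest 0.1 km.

Each station gives a sphere (x−x_i)² + (y−y_i)² + z² = d_i² (stations at z=0).
Subtracting the A sphere from B and C: z² cancels, leaving linear equations in x and y:
-8.2 x − 66.0 y = -66.81
-155.6 x + 70.6 y = -5633.33
Solving: x ≈ 34.707, y ≈ -3.300 km (keep extra digits for the depth step; rounded: 34.7, -3.3).
Then from the A sphere: z² = 21.53² − (x − 24.3)² − (y − 3.2)² with x = 34.707, y = -3.300, so z ≈ 17.691 ≈ 17.7 km.

(34.7, -3.3, 17.7)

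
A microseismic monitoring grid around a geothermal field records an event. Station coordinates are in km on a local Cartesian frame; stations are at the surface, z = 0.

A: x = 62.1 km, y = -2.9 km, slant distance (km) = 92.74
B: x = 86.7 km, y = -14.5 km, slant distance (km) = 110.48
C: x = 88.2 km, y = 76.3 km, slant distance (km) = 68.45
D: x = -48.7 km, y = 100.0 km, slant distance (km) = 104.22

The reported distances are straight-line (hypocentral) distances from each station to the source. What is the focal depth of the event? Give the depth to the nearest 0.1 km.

48.2 km

Each station gives a sphere (x−x_i)² + (y−y_i)² + z² = d_i² (stations at z=0).
Subtracting the A sphere from B and C: z² cancels, leaving linear equations in x and y:
49.2 x − 23.2 y = 257.20
52.2 x + 158.4 y = 13651.42
Solving: x ≈ 39.698, y ≈ 73.101 km (keep extra digits for the depth step; rounded: 39.7, 73.1).
Then from the A sphere: z² = 92.74² − (x − 62.1)² − (y + 2.9)² with x = 39.698, y = 73.101, so z ≈ 48.194 ≈ 48.2 km.
Check against D (with the unrounded solution): distance 104.21 ≈ 104.22 km. ✓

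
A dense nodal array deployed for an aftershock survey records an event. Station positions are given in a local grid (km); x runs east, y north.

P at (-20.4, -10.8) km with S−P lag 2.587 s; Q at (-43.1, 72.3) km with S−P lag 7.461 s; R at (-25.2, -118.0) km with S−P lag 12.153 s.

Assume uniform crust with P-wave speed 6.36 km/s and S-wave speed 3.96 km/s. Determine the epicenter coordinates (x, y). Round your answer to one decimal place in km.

Distance from S−P lag: d = Δt · v_P v_S / (v_P − v_S) = Δt · (6.36·3.96)/(6.36−3.96) ≈ 10.4940·Δt.
So d_P = 27.15, d_Q = 78.30, d_R = 127.53 km.
Circle about each station: (x + 20.4)² + (y + 10.8)² = 27.15²; (x + 43.1)² + (y − 72.3)² = 78.30²; (x + 25.2)² + (y + 118.0)² = 127.53².
Subtracting pairs of circle equations eliminates x²+y² and gives linear equations (the radical axes):
-45.4 x + 166.2 y = 1158.33
-9.6 x − 214.4 y = -1500.54
Solving the 2×2 system: x ≈ 0.1, y ≈ 7.0 km.

x ≈ 0.1 km, y ≈ 7.0 km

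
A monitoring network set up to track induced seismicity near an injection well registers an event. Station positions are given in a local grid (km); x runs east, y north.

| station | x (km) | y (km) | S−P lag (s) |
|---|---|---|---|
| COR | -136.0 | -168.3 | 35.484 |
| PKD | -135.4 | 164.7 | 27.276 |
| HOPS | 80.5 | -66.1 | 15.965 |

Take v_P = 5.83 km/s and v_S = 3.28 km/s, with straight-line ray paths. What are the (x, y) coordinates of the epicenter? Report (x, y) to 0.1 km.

27.8 km east, 41.4 km north

Distance from S−P lag: d = Δt · v_P v_S / (v_P − v_S) = Δt · (5.83·3.28)/(5.83−3.28) ≈ 7.4990·Δt.
So d_COR = 266.09, d_PKD = 204.54, d_HOPS = 119.72 km.
Circle about each station: (x + 136.0)² + (y + 168.3)² = 266.09²; (x + 135.4)² + (y − 164.7)² = 204.54²; (x − 80.5)² + (y + 66.1)² = 119.72².
Subtracting the COR equation from the PKD and HOPS equations removes the quadratic terms:
1.2 x + 666.0 y = 27605.64
433.0 x + 204.4 y = 20499.58
Solving the 2×2 system: x ≈ 27.8, y ≈ 41.4 km.
Check against COR (with the unrounded x, y): √((x + 136.0)²+(y + 168.3)²) = 266.09 ≈ 266.09 km. ✓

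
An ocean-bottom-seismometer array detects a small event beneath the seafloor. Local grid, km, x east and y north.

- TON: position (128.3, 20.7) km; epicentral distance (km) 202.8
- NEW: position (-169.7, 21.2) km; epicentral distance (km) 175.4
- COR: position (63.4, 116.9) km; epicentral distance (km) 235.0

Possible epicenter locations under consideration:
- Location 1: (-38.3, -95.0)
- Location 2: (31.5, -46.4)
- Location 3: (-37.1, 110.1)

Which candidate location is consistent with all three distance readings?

For each candidate, compare |candidate − station| to the reported distance:
Location 1: residuals TON 0.0, NEW 0.0, COR 0.0 → max 0.0 km
Location 2: residuals TON 85.0, NEW 36.9, COR 68.6 → max 85.0 km
Location 3: residuals TON 14.8, NEW 15.8, COR 134.3 → max 134.3 km
Only Location 1 has all residuals ≈ 0.

Location 1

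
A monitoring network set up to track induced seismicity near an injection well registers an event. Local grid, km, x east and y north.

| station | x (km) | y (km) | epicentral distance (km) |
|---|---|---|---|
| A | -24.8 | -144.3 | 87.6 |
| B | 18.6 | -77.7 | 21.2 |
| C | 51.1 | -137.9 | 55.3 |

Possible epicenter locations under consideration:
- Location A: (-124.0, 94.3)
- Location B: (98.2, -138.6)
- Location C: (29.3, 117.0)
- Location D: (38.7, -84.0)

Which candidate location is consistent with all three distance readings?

For each candidate, compare |candidate − station| to the reported distance:
Location A: residuals A 170.8, B 202.2, C 235.5 → max 235.5 km
Location B: residuals A 35.5, B 79.0, C 8.2 → max 79.0 km
Location C: residuals A 179.2, B 173.8, C 200.5 → max 200.5 km
Location D: residuals A 0.0, B 0.1, C 0.0 → max 0.1 km
Only Location D has all residuals ≈ 0.

Location D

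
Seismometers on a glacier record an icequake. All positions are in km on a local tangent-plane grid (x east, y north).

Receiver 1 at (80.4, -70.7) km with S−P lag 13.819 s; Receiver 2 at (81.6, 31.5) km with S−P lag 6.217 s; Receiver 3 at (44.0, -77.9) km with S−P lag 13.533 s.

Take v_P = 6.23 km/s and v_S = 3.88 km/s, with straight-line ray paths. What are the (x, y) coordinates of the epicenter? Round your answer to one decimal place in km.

x ≈ 24.3 km, y ≈ 59.9 km

Distance from S−P lag: d = Δt · v_P v_S / (v_P − v_S) = Δt · (6.23·3.88)/(6.23−3.88) ≈ 10.2861·Δt.
So d_Receiver 1 = 142.14, d_Receiver 2 = 63.95, d_Receiver 3 = 139.20 km.
Circle about each station: (x − 80.4)² + (y + 70.7)² = 142.14²; (x − 81.6)² + (y − 31.5)² = 63.95²; (x − 44.0)² + (y + 77.9)² = 139.20².
Subtracting pairs of circle equations eliminates x²+y² and gives linear equations (the radical axes):
2.4 x + 204.4 y = 12302.34
-72.8 x − 14.4 y = -2631.10
Solving the 2×2 system: x ≈ 24.3, y ≈ 59.9 km.
Check against Receiver 1 (with the unrounded x, y): √((x − 80.4)²+(y + 70.7)²) = 142.14 ≈ 142.14 km. ✓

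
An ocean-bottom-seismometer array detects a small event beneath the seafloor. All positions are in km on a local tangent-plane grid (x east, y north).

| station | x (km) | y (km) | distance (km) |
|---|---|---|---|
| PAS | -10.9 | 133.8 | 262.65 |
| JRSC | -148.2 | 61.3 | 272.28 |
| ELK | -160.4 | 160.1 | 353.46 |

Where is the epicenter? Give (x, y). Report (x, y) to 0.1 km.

Circle about each station: (x + 10.9)² + (y − 133.8)² = 262.65²; (x + 148.2)² + (y − 61.3)² = 272.28²; (x + 160.4)² + (y − 160.1)² = 353.46².
Subtracting pairs of circle equations eliminates x²+y² and gives linear equations (the radical axes):
-274.6 x − 145.0 y = 2548.30
-299.0 x + 52.6 y = -22610.03
Solving the 2×2 system: x ≈ 54.4, y ≈ -120.6 km.
Check against PAS (with the unrounded x, y): √((x + 10.9)²+(y − 133.8)²) = 262.65 ≈ 262.65 km. ✓

(54.4, -120.6)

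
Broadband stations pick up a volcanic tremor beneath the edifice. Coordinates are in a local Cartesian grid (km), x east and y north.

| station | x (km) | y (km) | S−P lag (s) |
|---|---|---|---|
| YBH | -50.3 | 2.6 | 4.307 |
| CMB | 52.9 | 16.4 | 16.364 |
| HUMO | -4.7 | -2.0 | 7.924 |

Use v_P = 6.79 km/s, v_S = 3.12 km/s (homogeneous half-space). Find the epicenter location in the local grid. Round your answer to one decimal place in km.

Distance from S−P lag: d = Δt · v_P v_S / (v_P − v_S) = Δt · (6.79·3.12)/(6.79−3.12) ≈ 5.7724·Δt.
So d_YBH = 24.86, d_CMB = 94.46, d_HUMO = 45.74 km.
Circle about each station: (x + 50.3)² + (y − 2.6)² = 24.86²; (x − 52.9)² + (y − 16.4)² = 94.46²; (x + 4.7)² + (y + 2.0)² = 45.74².
Subtracting pairs of circle equations eliminates x²+y² and gives linear equations (the radical axes):
206.4 x + 27.6 y = -7774.15
91.2 x − 9.2 y = -3984.89
Solving the 2×2 system: x ≈ -41.1, y ≈ 25.7 km.

x ≈ -41.1 km, y ≈ 25.7 km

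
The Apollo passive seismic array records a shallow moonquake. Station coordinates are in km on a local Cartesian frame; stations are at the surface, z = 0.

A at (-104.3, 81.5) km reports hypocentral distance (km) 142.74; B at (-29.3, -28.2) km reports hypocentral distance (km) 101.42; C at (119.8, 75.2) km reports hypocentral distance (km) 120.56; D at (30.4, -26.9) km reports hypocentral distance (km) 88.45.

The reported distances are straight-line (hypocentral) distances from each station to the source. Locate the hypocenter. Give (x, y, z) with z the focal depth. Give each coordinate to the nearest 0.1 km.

x ≈ 19.7 km, y ≈ 39.8 km, depth ≈ 57.1 km

Each station gives a sphere (x−x_i)² + (y−y_i)² + z² = d_i² (stations at z=0).
Subtracting the A sphere from B and C: z² cancels, leaving linear equations in x and y:
150.0 x − 219.4 y = -5778.32
448.2 x − 12.6 y = 8326.33
Solving: x ≈ 19.696, y ≈ 39.803 km (keep extra digits for the depth step; rounded: 19.7, 39.8).
Then from the A sphere: z² = 142.74² − (x + 104.3)² − (y − 81.5)² with x = 19.696, y = 39.803, so z ≈ 57.106 ≈ 57.1 km.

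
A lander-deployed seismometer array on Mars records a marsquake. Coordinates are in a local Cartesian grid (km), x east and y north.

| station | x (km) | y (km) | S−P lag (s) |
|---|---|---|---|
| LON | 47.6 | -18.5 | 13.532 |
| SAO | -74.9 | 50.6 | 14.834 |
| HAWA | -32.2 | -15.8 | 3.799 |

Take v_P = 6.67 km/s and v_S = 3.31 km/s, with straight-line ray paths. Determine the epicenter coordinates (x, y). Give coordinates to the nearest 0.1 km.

Distance from S−P lag: d = Δt · v_P v_S / (v_P − v_S) = Δt · (6.67·3.31)/(6.67−3.31) ≈ 6.5707·Δt.
So d_LON = 88.92, d_SAO = 97.47, d_HAWA = 24.96 km.
Circle about each station: (x − 47.6)² + (y + 18.5)² = 88.92²; (x + 74.9)² + (y − 50.6)² = 97.47²; (x + 32.2)² + (y + 15.8)² = 24.96².
Subtracting pairs of circle equations eliminates x²+y² and gives linear equations (the radical axes):
-245.0 x + 138.2 y = 3968.73
-159.6 x + 5.4 y = 5962.23
Solving the 2×2 system: x ≈ -38.7, y ≈ -39.9 km.
Check against LON (with the unrounded x, y): √((x − 47.6)²+(y + 18.5)²) = 88.92 ≈ 88.92 km. ✓

(-38.7, -39.9)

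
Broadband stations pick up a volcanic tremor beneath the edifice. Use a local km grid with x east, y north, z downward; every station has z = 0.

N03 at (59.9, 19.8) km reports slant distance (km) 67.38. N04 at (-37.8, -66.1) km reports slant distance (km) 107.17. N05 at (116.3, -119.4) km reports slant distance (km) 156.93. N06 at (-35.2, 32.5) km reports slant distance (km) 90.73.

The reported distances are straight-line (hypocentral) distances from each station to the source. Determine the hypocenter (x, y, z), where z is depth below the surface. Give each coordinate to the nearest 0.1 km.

x ≈ 28.0 km, y ≈ -2.0 km, depth ≈ 55.2 km

Each station gives a sphere (x−x_i)² + (y−y_i)² + z² = d_i² (stations at z=0).
Subtracting the N03 sphere from N04 and N05: z² cancels, leaving linear equations in x and y:
-195.4 x − 171.8 y = -5127.34
112.8 x − 278.4 y = 3715.04
Solving: x ≈ 27.999, y ≈ -2.000 km (keep extra digits for the depth step; rounded: 28.0, -2.0).
Then from the N03 sphere: z² = 67.38² − (x − 59.9)² − (y − 19.8)² with x = 27.999, y = -2.000, so z ≈ 55.201 ≈ 55.2 km.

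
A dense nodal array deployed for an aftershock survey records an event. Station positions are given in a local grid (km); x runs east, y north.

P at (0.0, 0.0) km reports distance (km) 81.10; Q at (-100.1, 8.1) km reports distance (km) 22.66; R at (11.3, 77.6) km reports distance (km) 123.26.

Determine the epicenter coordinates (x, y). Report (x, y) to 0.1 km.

(-81.0, -4.1)

Circle about each station: x² + y² = 81.10²; (x + 100.1)² + (y − 8.1)² = 22.66²; (x − 11.3)² + (y − 77.6)² = 123.26².
Subtracting the P equation from the Q and R equations removes the quadratic terms:
-200.2 x + 16.2 y = 16149.35
22.6 x + 155.2 y = -2466.37
Solving the 2×2 system: x ≈ -81.0, y ≈ -4.1 km.
Check against P (with the unrounded x, y): √(x²+y²) = 81.10 ≈ 81.10 km. ✓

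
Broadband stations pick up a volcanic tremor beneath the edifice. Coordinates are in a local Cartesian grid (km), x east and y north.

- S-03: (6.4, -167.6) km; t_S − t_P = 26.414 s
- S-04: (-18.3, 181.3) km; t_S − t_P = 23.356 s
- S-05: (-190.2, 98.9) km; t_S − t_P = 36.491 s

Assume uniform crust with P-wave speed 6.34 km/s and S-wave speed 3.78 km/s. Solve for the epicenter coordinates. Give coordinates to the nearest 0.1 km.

(145.7, 36.7)

Distance from S−P lag: d = Δt · v_P v_S / (v_P − v_S) = Δt · (6.34·3.78)/(6.34−3.78) ≈ 9.3614·Δt.
So d_S-03 = 247.27, d_S-04 = 218.65, d_S-05 = 341.61 km.
Circle about each station: (x − 6.4)² + (y + 167.6)² = 247.27²; (x + 18.3)² + (y − 181.3)² = 218.65²; (x + 190.2)² + (y − 98.9)² = 341.61².
Subtracting pairs of circle equations eliminates x²+y² and gives linear equations (the radical axes):
-49.4 x + 697.8 y = 18408.49
-393.2 x + 533.0 y = -37728.41
Solving the 2×2 system: x ≈ 145.7, y ≈ 36.7 km.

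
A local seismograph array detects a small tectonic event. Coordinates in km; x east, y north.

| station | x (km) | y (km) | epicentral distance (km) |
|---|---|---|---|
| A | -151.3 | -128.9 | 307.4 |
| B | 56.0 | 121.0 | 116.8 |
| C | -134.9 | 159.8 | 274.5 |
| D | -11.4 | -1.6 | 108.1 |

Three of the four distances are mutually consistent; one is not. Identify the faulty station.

A

Solve using three stations at a time. Using B, C, D (subtract circle equations pairwise → linear system) gives (x, y) ≈ (95.9, 11.2).
Distances from that point to each station vs reported:
  A: calculated 284.2 vs reported 307.4 → residual 23.2 km
  B: calculated 116.8 vs reported 116.8 → residual 0.0 km
  C: calculated 274.5 vs reported 274.5 → residual 0.0 km
  D: calculated 108.1 vs reported 108.1 → residual 0.0 km
B, C, D are mutually consistent (residuals ≈ 0); A is off by 23.2 km.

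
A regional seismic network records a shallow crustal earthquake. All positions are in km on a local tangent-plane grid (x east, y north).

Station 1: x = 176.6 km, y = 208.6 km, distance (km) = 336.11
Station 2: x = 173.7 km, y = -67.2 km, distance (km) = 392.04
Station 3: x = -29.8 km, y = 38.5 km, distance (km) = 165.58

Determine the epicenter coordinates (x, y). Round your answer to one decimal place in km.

Circle about each station: (x − 176.6)² + (y − 208.6)² = 336.11²; (x − 173.7)² + (y + 67.2)² = 392.04²; (x + 29.8)² + (y − 38.5)² = 165.58².
Subtracting the Station 1 equation from the Station 2 and Station 3 equations removes the quadratic terms:
-5.8 x − 551.6 y = -80739.42
-412.8 x − 340.2 y = 13221.97
Solving the 2×2 system: x ≈ -154.0, y ≈ 148.0 km.

-154.0 km east, 148.0 km north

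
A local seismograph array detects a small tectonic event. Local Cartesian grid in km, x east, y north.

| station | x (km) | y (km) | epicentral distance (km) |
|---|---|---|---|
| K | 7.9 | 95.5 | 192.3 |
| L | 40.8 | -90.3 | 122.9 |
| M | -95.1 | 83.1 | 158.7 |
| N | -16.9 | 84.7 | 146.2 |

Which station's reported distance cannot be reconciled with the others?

Solve using three stations at a time. Using K, L, M (subtract circle equations pairwise → linear system) gives (x, y) ≈ (-81.1, -74.9).
Distances from that point to each station vs reported:
  K: calculated 192.3 vs reported 192.3 → residual 0.0 km
  L: calculated 122.8 vs reported 122.9 → residual 0.1 km
  M: calculated 158.7 vs reported 158.7 → residual 0.0 km
  N: calculated 172.1 vs reported 146.2 → residual 25.9 km
K, L, M are mutually consistent (residuals ≈ 0); N is off by 25.9 km.

N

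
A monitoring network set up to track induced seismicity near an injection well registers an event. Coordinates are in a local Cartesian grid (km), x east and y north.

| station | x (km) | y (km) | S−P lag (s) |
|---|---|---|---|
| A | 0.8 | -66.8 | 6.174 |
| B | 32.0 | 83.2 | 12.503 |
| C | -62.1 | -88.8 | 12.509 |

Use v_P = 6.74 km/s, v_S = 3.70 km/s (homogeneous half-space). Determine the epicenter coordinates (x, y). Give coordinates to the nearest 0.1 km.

Distance from S−P lag: d = Δt · v_P v_S / (v_P − v_S) = Δt · (6.74·3.70)/(6.74−3.70) ≈ 8.2033·Δt.
So d_A = 50.65, d_B = 102.57, d_C = 102.61 km.
Circle about each station: (x − 0.8)² + (y + 66.8)² = 50.65²; (x − 32.0)² + (y − 83.2)² = 102.57²; (x + 62.1)² + (y + 88.8)² = 102.61².
Subtracting the A equation from the B and C equations removes the quadratic terms:
62.4 x + 300.0 y = -4471.82
-125.8 x − 44.0 y = -684.42
Solving the 2×2 system: x ≈ 11.5, y ≈ -17.3 km.
Check against A (with the unrounded x, y): √((x − 0.8)²+(y + 66.8)²) = 50.65 ≈ 50.65 km. ✓

x ≈ 11.5 km, y ≈ -17.3 km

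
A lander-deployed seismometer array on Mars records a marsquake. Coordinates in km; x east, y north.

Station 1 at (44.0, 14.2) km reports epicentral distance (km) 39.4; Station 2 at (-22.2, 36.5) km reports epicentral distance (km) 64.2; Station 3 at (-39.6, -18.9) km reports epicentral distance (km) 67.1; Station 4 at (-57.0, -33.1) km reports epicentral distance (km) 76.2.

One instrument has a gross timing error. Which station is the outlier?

Station 3

Solve using three stations at a time. Using Station 1, Station 2, Station 4 (subtract circle equations pairwise → linear system) gives (x, y) ≈ (16.9, -14.4).
Distances from that point to each station vs reported:
  Station 1: calculated 39.4 vs reported 39.4 → residual 0.0 km
  Station 2: calculated 64.2 vs reported 64.2 → residual 0.0 km
  Station 3: calculated 56.7 vs reported 67.1 → residual 10.4 km
  Station 4: calculated 76.2 vs reported 76.2 → residual 0.0 km
Station 1, Station 2, Station 4 are mutually consistent (residuals ≈ 0); Station 3 is off by 10.4 km.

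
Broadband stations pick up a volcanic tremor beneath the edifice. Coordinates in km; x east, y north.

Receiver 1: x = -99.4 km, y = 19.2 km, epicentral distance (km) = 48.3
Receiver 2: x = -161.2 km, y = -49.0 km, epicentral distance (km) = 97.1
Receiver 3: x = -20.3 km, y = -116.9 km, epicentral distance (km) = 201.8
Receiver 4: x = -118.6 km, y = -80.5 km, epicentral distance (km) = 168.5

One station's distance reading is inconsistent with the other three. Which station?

Solve using three stations at a time. Using Receiver 1, Receiver 2, Receiver 3 (subtract circle equations pairwise → linear system) gives (x, y) ≈ (-139.8, 45.7).
Distances from that point to each station vs reported:
  Receiver 1: calculated 48.3 vs reported 48.3 → residual 0.0 km
  Receiver 2: calculated 97.1 vs reported 97.1 → residual 0.0 km
  Receiver 3: calculated 201.8 vs reported 201.8 → residual 0.0 km
  Receiver 4: calculated 128.0 vs reported 168.5 → residual 40.5 km
Receiver 1, Receiver 2, Receiver 3 are mutually consistent (residuals ≈ 0); Receiver 4 is off by 40.5 km.

Receiver 4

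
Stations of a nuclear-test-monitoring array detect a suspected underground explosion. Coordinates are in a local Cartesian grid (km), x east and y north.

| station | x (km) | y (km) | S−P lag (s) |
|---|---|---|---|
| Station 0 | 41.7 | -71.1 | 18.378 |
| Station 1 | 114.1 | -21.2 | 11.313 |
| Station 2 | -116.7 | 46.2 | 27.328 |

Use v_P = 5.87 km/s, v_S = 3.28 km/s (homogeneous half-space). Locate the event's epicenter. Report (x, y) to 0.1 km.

Distance from S−P lag: d = Δt · v_P v_S / (v_P − v_S) = Δt · (5.87·3.28)/(5.87−3.28) ≈ 7.4338·Δt.
So d_Station 0 = 136.62, d_Station 1 = 84.10, d_Station 2 = 203.15 km.
Circle about each station: (x − 41.7)² + (y + 71.1)² = 136.62²; (x − 114.1)² + (y + 21.2)² = 84.10²; (x + 116.7)² + (y − 46.2)² = 203.15².
Subtracting pairs of circle equations eliminates x²+y² and gives linear equations (the radical axes):
144.8 x + 99.8 y = 18266.36
-316.8 x + 234.6 y = -13645.67
Solving the 2×2 system: x ≈ 86.1, y ≈ 58.1 km.
Check against Station 0 (with the unrounded x, y): √((x − 41.7)²+(y + 71.1)²) = 136.62 ≈ 136.62 km. ✓

(86.1, 58.1)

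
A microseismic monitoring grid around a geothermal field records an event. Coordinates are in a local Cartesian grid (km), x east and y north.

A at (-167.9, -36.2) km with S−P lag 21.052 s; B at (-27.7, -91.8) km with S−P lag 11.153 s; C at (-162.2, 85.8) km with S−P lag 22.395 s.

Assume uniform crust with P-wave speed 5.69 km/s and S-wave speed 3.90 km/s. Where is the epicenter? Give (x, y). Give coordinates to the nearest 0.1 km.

Distance from S−P lag: d = Δt · v_P v_S / (v_P − v_S) = Δt · (5.69·3.90)/(5.69−3.90) ≈ 12.3972·Δt.
So d_A = 260.99, d_B = 138.27, d_C = 277.64 km.
Circle about each station: (x + 167.9)² + (y + 36.2)² = 260.99²; (x + 27.7)² + (y + 91.8)² = 138.27²; (x + 162.2)² + (y − 85.8)² = 277.64².
Subtracting the A equation from the B and C equations removes the quadratic terms:
280.4 x − 111.2 y = 28690.87
11.4 x + 244.0 y = -4798.56
Solving the 2×2 system: x ≈ 92.8, y ≈ -24.0 km.

x ≈ 92.8 km, y ≈ -24.0 km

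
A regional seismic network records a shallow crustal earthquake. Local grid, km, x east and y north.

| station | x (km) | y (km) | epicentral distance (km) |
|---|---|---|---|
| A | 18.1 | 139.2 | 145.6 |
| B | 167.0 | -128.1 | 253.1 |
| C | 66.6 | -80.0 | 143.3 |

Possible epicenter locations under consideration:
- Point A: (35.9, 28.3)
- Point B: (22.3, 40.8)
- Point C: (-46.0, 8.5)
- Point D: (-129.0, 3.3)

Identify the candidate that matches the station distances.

Point C

For each candidate, compare |candidate − station| to the reported distance:
Point A: residuals A 33.3, B 49.0, C 30.7 → max 49.0 km
Point B: residuals A 47.1, B 30.7, C 14.6 → max 47.1 km
Point C: residuals A 0.0, B 0.1, C 0.1 → max 0.1 km
Point D: residuals A 54.7, B 70.8, C 69.3 → max 70.8 km
Only Point C has all residuals ≈ 0.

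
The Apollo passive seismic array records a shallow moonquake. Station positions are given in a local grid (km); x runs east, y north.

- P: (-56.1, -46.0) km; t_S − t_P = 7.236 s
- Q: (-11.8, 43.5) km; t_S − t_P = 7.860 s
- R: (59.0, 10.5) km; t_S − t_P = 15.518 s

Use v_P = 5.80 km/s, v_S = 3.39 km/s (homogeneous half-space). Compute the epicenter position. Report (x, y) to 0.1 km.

Distance from S−P lag: d = Δt · v_P v_S / (v_P − v_S) = Δt · (5.80·3.39)/(5.80−3.39) ≈ 8.1585·Δt.
So d_P = 59.03, d_Q = 64.13, d_R = 126.60 km.
Circle about each station: (x + 56.1)² + (y + 46.0)² = 59.03²; (x + 11.8)² + (y − 43.5)² = 64.13²; (x − 59.0)² + (y − 10.5)² = 126.60².
Subtracting the P equation from the Q and R equations removes the quadratic terms:
88.6 x + 179.0 y = -3859.84
230.2 x + 113.0 y = -14214.98
Solving the 2×2 system: x ≈ -67.6, y ≈ 11.9 km.
Check against P (with the unrounded x, y): √((x + 56.1)²+(y + 46.0)²) = 59.02 ≈ 59.03 km. ✓

-67.6 km east, 11.9 km north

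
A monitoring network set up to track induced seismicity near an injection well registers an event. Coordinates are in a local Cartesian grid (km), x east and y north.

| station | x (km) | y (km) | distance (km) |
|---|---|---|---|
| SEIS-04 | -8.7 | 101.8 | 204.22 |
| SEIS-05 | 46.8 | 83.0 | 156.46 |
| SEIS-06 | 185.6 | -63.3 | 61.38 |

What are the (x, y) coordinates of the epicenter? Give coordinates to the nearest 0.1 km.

x ≈ 125.2 km, y ≈ -52.4 km

Circle about each station: (x + 8.7)² + (y − 101.8)² = 204.22²; (x − 46.8)² + (y − 83.0)² = 156.46²; (x − 185.6)² + (y + 63.3)² = 61.38².
Subtracting the SEIS-04 equation from the SEIS-05 and SEIS-06 equations removes the quadratic terms:
111.0 x − 37.6 y = 15866.39
388.6 x − 330.2 y = 65953.62
Solving the 2×2 system: x ≈ 125.2, y ≈ -52.4 km.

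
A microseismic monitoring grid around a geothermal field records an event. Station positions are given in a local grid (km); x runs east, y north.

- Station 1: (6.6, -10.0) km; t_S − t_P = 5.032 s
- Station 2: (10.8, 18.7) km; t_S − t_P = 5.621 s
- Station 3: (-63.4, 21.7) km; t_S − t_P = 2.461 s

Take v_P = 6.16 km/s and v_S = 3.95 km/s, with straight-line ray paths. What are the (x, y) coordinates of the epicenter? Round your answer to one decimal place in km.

-48.0 km east, -0.6 km north

Distance from S−P lag: d = Δt · v_P v_S / (v_P − v_S) = Δt · (6.16·3.95)/(6.16−3.95) ≈ 11.0100·Δt.
So d_Station 1 = 55.40, d_Station 2 = 61.89, d_Station 3 = 27.10 km.
Circle about each station: (x − 6.6)² + (y + 10.0)² = 55.40²; (x − 10.8)² + (y − 18.7)² = 61.89²; (x + 63.4)² + (y − 21.7)² = 27.10².
Subtracting pairs of circle equations eliminates x²+y² and gives linear equations (the radical axes):
8.4 x + 57.4 y = -438.44
-140.0 x + 63.4 y = 6681.64
Solving the 2×2 system: x ≈ -48.0, y ≈ -0.6 km.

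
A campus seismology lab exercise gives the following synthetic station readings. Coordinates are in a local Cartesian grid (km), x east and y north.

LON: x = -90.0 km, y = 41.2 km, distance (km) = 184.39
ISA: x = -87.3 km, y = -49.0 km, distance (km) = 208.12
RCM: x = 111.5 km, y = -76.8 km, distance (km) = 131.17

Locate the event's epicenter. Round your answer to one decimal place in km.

(94.0, 53.2)

Circle about each station: (x + 90.0)² + (y − 41.2)² = 184.39²; (x + 87.3)² + (y + 49.0)² = 208.12²; (x − 111.5)² + (y + 76.8)² = 131.17².
Subtracting pairs of circle equations eliminates x²+y² and gives linear equations (the radical axes):
5.4 x − 180.4 y = -9089.41
403.0 x − 236.0 y = 25327.15
Solving the 2×2 system: x ≈ 94.0, y ≈ 53.2 km.
Check against LON (with the unrounded x, y): √((x + 90.0)²+(y − 41.2)²) = 184.39 ≈ 184.39 km. ✓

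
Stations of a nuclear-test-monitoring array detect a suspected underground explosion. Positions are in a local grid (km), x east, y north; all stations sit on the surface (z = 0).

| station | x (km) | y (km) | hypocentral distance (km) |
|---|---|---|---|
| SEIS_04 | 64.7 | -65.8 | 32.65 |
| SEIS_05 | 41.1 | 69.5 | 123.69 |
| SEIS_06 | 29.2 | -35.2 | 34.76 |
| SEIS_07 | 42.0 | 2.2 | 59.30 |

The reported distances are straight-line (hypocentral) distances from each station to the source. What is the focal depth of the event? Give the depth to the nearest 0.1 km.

Each station gives a sphere (x−x_i)² + (y−y_i)² + z² = d_i² (stations at z=0).
Subtracting the SEIS_04 sphere from SEIS_05 and SEIS_06: z² cancels, leaving linear equations in x and y:
-47.2 x + 270.6 y = -16229.46
-71.0 x + 61.2 y = -6566.29
Solving: x ≈ 48.003, y ≈ -51.603 km (keep extra digits for the depth step; rounded: 48.0, -51.6).
Then from the SEIS_04 sphere: z² = 32.65² − (x − 64.7)² − (y + 65.8)² with x = 48.003, y = -51.603, so z ≈ 24.201 ≈ 24.2 km.

z ≈ 24.2 km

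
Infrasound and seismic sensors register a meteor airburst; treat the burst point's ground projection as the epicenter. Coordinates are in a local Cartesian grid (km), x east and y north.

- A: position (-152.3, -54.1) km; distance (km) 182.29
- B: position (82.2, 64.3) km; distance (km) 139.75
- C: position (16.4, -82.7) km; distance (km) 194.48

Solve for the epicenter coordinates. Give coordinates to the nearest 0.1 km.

Circle about each station: (x + 152.3)² + (y + 54.1)² = 182.29²; (x − 82.2)² + (y − 64.3)² = 139.75²; (x − 16.4)² + (y + 82.7)² = 194.48².
Subtracting the A equation from the B and C equations removes the quadratic terms:
469.0 x + 236.8 y = -1531.19
337.4 x − 57.2 y = -23606.68
Solving the 2×2 system: x ≈ -53.2, y ≈ 98.9 km.
Check against A (with the unrounded x, y): √((x + 152.3)²+(y + 54.1)²) = 182.29 ≈ 182.29 km. ✓

-53.2 km east, 98.9 km north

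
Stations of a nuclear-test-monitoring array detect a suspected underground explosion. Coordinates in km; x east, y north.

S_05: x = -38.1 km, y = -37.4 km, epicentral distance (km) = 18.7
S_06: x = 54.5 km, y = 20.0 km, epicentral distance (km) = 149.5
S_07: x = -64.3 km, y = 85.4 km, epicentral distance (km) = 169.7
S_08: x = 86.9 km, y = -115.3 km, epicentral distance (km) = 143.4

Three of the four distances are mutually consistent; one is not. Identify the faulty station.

S_05

Solve using three stations at a time. Using S_06, S_07, S_08 (subtract circle equations pairwise → linear system) gives (x, y) ≈ (-52.9, -83.9).
Distances from that point to each station vs reported:
  S_05: calculated 48.8 vs reported 18.7 → residual 30.1 km
  S_06: calculated 149.4 vs reported 149.5 → residual 0.1 km
  S_07: calculated 169.6 vs reported 169.7 → residual 0.1 km
  S_08: calculated 143.3 vs reported 143.4 → residual 0.1 km
S_06, S_07, S_08 are mutually consistent (residuals ≈ 0); S_05 is off by 30.1 km.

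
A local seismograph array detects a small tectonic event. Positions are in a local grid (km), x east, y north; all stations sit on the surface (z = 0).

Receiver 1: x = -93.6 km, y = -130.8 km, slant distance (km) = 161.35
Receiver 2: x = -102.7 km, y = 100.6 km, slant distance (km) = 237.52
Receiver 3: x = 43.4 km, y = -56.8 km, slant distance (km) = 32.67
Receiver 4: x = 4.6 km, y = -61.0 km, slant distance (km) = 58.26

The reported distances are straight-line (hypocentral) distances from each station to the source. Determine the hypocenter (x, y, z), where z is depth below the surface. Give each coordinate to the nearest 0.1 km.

x ≈ 55.7 km, y ≈ -74.7 km, depth ≈ 24.4 km

Each station gives a sphere (x−x_i)² + (y−y_i)² + z² = d_i² (stations at z=0).
Subtracting the Receiver 1 sphere from Receiver 2 and Receiver 3: z² cancels, leaving linear equations in x and y:
-18.2 x + 462.8 y = -35583.88
274.0 x + 148.0 y = 4206.69
Solving: x ≈ 55.701, y ≈ -74.698 km (keep extra digits for the depth step; rounded: 55.7, -74.7).
Then from the Receiver 1 sphere: z² = 161.35² − (x + 93.6)² − (y + 130.8)² with x = 55.701, y = -74.698, so z ≈ 24.405 ≈ 24.4 km.
Check against Receiver 4 (with the unrounded solution): distance 58.26 ≈ 58.26 km. ✓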